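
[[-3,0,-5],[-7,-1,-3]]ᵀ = [[-3, -7], [0, -1], [-5, -3]]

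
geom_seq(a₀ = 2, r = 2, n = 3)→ [2, 4, 8]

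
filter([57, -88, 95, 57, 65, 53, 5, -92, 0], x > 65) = keep x where x > 65: 57✗, -88✗, 95✓, 57✗, 65✗, 53✗, 5✗, -92✗, 0✗
= [95]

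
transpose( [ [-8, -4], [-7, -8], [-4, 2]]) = [[-8, -7, -4], [-4, -8, 2]]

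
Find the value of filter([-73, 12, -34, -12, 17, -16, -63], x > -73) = keep x where x > -73: -73✗, 12✓, -34✓, -12✓, 17✓, -16✓, -63✓
= [12, -34, -12, 17, -16, -63]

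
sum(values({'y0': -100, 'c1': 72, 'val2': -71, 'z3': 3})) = (-100) + 72 + (-71) + 3
= -96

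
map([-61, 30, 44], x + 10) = -61+10=-51, 30+10=40, 44+10=54
= [-51, 40, 54]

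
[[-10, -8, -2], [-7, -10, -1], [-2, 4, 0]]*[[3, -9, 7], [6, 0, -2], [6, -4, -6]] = C[0][0] = (-10)*(3) + (-8)*(6) + (-2)*(6) = -90
C[0][1] = (-10)*(-9) + (-8)*(0) + (-2)*(-4) = 98
C[0][2] = (-10)*(7) + (-8)*(-2) + (-2)*(-6) = -42
C[1][0] = (-7)*(3) + (-10)*(6) + (-1)*(6) = -87
C[1][1] = (-7)*(-9) + (-10)*(0) + (-1)*(-4) = 67
C[1][2] = (-7)*(7) + (-10)*(-2) + (-1)*(-6) = -23
... (3 more cells)
= [[-90, 98, -42], [-87, 67, -23], [18, 18, -22]]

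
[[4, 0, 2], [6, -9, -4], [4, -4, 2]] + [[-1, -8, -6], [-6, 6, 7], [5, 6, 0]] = [[3, -8, -4], [0, -3, 3], [9, 2, 2]]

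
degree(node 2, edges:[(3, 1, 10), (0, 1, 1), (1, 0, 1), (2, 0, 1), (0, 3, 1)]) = incident: (2,0)
= 1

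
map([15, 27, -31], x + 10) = 15+10=25, 27+10=37, -31+10=-21
= [25, 37, -21]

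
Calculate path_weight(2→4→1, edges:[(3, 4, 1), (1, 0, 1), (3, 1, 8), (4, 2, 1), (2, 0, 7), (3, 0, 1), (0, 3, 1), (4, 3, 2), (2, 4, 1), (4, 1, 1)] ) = 2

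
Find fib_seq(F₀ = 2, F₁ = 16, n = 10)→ F_2 = F_1 + F_0 = 18
F_3 = F_2 + F_1 = 34
F_4 = F_3 + F_2 = 52
...
= [2, 16, 18, 34, 52, 86, 138, 224, 362, 586]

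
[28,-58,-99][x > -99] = [28, -58]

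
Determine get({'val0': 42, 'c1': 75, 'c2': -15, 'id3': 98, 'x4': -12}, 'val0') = 42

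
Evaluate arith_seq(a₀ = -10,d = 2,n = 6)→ a_0 = -10 + 0*2 = -10
a_1 = -10 + 1*2 = -8
a_2 = -10 + 2*2 = -6
...
= [-10, -8, -6, -4, -2, 0]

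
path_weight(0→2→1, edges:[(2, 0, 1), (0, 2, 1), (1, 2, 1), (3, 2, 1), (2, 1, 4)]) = w(0→2)=1 + w(2→1)=4
= 5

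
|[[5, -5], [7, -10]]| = (5)*(-10) - (-5)*(7)
= -15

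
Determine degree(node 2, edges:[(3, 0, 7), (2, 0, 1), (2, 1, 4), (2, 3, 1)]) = incident: (2,0), (2,1), (2,3)
= 3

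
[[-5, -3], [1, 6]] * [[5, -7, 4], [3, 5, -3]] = [[-34, 20, -11], [23, 23, -14]]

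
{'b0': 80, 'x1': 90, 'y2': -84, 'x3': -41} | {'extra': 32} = {'b0': 80, 'x1': 90, 'y2': -84, 'x3': -41, 'extra': 32}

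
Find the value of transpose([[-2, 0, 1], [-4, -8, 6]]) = [[-2, -4], [0, -8], [1, 6]]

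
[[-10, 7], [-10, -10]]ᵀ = [[-10, -10], [7, -10]]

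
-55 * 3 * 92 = -15180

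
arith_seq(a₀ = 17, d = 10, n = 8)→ a_0 = 17 + 0*10 = 17
a_1 = 17 + 1*10 = 27
a_2 = 17 + 2*10 = 37
...
= [17, 27, 37, 47, 57, 67, 77, 87]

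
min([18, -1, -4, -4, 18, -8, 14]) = -8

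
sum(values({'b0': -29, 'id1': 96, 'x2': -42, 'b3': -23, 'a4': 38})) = 40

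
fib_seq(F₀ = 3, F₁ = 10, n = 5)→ F_2 = F_1 + F_0 = 13
F_3 = F_2 + F_1 = 23
F_4 = F_3 + F_2 = 36
= [3, 10, 13, 23, 36]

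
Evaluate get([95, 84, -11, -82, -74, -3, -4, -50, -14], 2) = -11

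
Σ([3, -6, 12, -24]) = -15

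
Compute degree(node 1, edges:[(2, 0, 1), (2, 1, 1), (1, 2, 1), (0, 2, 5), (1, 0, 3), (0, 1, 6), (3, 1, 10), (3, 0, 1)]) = 5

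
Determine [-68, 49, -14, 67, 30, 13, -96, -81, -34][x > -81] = keep x where x > -81: -68✓, 49✓, -14✓, 67✓, 30✓, 13✓, -96✗, -81✗, -34✓
= [-68, 49, -14, 67, 30, 13, -34]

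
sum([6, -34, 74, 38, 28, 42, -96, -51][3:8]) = slice → [38, 28, 42, -96, -51]
38 + 28 + 42 + (-96) + (-51)
= -39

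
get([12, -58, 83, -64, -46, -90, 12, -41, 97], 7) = -41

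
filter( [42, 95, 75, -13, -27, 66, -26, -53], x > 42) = keep x where x > 42: 42✗, 95✓, 75✓, -13✗, -27✗, 66✓, -26✗, -53✗
= [95, 75, 66]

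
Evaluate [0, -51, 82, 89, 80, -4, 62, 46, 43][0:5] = [0, -51, 82, 89, 80]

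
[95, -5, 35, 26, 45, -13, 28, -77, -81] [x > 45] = [95]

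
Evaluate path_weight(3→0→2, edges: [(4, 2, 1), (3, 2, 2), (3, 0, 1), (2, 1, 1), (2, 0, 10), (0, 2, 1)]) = w(3→0)=1 + w(0→2)=1
= 2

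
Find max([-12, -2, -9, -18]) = -2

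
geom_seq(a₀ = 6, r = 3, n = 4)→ a_0 = 6*3^0 = 6
a_1 = 6*3^1 = 18
a_2 = 6*3^2 = 54
...
= [6, 18, 54, 162]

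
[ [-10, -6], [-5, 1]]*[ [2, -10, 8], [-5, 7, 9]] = C[0][0] = (-10)*(2) + (-6)*(-5) = 10
C[0][1] = (-10)*(-10) + (-6)*(7) = 58
C[0][2] = (-10)*(8) + (-6)*(9) = -134
C[1][0] = (-5)*(2) + (1)*(-5) = -15
C[1][1] = (-5)*(-10) + (1)*(7) = 57
C[1][2] = (-5)*(8) + (1)*(9) = -31
= [[10, 58, -134], [-15, 57, -31]]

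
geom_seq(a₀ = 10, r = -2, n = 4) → a_0 = 10*(-2)^0 = 10
a_1 = 10*(-2)^1 = -20
a_2 = 10*(-2)^2 = 40
...
= [10, -20, 40, -80]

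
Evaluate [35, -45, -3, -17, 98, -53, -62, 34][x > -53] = keep x where x > -53: 35✓, -45✓, -3✓, -17✓, 98✓, -53✗, -62✗, 34✓
= [35, -45, -3, -17, 98, 34]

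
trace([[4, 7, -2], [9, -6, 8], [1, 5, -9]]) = -11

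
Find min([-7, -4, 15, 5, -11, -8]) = -11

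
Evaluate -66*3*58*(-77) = 884268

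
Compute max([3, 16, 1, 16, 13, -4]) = 16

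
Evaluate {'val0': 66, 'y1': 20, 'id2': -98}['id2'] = -98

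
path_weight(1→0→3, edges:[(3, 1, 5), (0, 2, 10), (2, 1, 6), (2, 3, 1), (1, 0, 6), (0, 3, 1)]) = w(1→0)=6 + w(0→3)=1
= 7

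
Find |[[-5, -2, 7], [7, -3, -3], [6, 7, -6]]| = 226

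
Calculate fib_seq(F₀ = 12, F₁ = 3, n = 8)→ [12, 3, 15, 18, 33, 51, 84, 135]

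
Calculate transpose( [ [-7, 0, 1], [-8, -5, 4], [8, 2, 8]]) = [[-7, -8, 8], [0, -5, 2], [1, 4, 8]]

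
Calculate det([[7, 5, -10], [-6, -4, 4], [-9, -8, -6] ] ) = (1)*(7)*det([[-4, 4], [-8, -6]]) + (-1)*(5)*det([[-6, 4], [-9, -6]]) + (1)*(-10)*det([[-6, -4], [-9, -8]])
= 392 + -360 + -120
= -88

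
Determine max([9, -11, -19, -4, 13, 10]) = 13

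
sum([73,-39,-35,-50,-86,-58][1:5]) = -210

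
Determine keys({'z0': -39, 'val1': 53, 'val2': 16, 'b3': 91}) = ['z0', 'val1', 'val2', 'b3']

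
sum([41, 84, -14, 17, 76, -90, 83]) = 41 + 84 + (-14) + 17 + 76 + (-90) + 83
= 197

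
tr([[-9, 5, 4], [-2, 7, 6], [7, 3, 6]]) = 4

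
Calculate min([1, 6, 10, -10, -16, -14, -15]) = -16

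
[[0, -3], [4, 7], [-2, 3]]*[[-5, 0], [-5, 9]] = [[15, -27], [-55, 63], [-5, 27]]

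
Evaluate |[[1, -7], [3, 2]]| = 23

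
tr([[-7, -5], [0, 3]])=-4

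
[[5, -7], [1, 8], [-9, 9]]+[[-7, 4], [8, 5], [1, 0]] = [[-2, -3], [9, 13], [-8, 9]]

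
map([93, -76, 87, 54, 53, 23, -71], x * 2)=93*2=186, -76*2=-152, 87*2=174, 54*2=108, 53*2=106, 23*2=46, -71*2=-142
= [186, -152, 174, 108, 106, 46, -142]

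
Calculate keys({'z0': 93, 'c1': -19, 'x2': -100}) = ['z0', 'c1', 'x2']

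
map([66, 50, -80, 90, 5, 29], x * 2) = 66*2=132, 50*2=100, -80*2=-160, 90*2=180, 5*2=10, 29*2=58
= [132, 100, -160, 180, 10, 58]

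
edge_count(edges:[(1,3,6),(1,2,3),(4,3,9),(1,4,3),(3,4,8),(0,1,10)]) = 6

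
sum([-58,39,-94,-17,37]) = (-58) + 39 + (-94) + (-17) + 37
= -93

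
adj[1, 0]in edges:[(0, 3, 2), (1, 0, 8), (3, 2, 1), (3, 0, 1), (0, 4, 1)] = 8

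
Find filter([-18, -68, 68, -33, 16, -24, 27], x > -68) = [-18, 68, -33, 16, -24, 27]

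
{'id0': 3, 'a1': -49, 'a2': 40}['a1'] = -49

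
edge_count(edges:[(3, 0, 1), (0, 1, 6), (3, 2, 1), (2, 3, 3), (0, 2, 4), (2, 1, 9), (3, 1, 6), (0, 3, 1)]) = 8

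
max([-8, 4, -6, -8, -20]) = 4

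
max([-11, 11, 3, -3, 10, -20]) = 11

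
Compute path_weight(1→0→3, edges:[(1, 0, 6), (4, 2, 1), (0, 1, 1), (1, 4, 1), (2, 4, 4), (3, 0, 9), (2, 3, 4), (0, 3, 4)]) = 10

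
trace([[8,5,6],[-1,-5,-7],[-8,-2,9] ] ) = diagonal: 8 + (-5) + 9
= 12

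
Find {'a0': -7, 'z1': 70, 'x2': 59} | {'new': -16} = {'a0': -7, 'z1': 70, 'x2': 59, 'new': -16}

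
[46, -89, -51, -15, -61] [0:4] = [46, -89, -51, -15]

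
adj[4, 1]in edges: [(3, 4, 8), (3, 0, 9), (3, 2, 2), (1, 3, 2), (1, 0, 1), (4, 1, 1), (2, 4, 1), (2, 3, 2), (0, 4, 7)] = 1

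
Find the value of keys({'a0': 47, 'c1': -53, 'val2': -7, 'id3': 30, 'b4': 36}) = ['a0', 'c1', 'val2', 'id3', 'b4']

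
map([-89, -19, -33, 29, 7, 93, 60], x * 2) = [-178, -38, -66, 58, 14, 186, 120]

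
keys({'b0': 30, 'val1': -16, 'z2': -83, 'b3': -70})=['b0', 'val1', 'z2', 'b3']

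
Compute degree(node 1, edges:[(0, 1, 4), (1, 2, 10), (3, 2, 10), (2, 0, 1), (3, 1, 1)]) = 3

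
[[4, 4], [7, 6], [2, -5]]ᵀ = [[4, 7, 2], [4, 6, -5]]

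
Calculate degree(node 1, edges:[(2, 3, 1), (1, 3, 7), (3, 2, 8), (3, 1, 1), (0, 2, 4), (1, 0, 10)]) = 3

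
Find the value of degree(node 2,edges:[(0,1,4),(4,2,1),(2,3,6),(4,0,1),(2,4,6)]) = incident: (4,2), (2,3), (2,4)
= 3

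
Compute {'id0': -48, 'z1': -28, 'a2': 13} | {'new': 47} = {'id0': -48, 'z1': -28, 'a2': 13, 'new': 47}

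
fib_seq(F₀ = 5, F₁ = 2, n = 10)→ [5, 2, 7, 9, 16, 25, 41, 66, 107, 173]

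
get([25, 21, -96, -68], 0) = 25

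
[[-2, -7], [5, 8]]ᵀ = [[-2, 5], [-7, 8]]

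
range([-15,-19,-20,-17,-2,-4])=18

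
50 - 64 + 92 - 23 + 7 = 62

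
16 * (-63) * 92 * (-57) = 5285952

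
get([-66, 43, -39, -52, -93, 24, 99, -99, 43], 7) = -99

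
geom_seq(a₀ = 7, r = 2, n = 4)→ a_0 = 7*2^0 = 7
a_1 = 7*2^1 = 14
a_2 = 7*2^2 = 28
...
= [7, 14, 28, 56]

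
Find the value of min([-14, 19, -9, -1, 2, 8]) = -14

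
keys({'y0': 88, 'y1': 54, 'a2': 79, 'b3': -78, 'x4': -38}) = ['y0', 'y1', 'a2', 'b3', 'x4']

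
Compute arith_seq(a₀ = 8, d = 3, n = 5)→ [8, 11, 14, 17, 20]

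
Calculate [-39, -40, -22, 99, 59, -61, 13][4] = 59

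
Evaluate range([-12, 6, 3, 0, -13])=19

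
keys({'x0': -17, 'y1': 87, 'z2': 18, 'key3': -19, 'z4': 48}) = ['x0', 'y1', 'z2', 'key3', 'z4']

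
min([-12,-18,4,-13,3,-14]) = -18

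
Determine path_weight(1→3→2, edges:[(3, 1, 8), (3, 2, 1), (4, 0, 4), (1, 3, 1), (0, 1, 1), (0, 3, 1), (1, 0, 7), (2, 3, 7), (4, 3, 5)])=w(1→3)=1 + w(3→2)=1
= 2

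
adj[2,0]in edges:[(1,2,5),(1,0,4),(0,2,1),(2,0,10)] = 10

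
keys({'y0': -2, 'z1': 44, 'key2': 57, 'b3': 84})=['y0', 'z1', 'key2', 'b3']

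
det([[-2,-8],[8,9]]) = 46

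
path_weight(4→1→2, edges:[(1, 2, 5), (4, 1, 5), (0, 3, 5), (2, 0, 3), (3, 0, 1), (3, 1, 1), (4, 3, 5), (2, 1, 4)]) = w(4→1)=5 + w(1→2)=5
= 10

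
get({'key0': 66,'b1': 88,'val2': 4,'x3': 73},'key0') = 66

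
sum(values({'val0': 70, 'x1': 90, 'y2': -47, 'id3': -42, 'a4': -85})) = -14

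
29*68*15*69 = 2041020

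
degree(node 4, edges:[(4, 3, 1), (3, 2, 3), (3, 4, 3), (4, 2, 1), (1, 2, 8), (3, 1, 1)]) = incident: (4,3), (3,4), (4,2)
= 3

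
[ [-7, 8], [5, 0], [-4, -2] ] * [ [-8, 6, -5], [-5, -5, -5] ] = C[0][0] = (-7)*(-8) + (8)*(-5) = 16
C[0][1] = (-7)*(6) + (8)*(-5) = -82
C[0][2] = (-7)*(-5) + (8)*(-5) = -5
C[1][0] = (5)*(-8) + (0)*(-5) = -40
C[1][1] = (5)*(6) + (0)*(-5) = 30
C[1][2] = (5)*(-5) + (0)*(-5) = -25
... (3 more cells)
= [[16, -82, -5], [-40, 30, -25], [42, -14, 30]]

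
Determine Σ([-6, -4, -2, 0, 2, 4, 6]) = 0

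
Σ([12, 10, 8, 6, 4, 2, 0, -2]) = 12 + 10 + 8 + 6 + 4 + 2 + 0 + (-2)
= 40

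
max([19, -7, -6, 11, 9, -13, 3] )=19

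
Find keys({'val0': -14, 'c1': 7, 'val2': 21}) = ['val0', 'c1', 'val2']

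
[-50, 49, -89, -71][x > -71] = [-50, 49]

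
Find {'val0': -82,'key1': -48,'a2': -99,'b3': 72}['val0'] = -82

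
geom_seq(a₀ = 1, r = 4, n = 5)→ [1, 4, 16, 64, 256]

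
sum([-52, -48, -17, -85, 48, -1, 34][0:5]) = -154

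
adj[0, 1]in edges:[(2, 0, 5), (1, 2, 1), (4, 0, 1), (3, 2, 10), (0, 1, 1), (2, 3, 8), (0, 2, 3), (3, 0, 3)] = 1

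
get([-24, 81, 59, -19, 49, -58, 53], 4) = 49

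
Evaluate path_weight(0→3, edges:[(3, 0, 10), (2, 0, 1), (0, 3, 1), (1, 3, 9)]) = w(0→3)=1
= 1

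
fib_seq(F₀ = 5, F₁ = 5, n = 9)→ [5, 5, 10, 15, 25, 40, 65, 105, 170]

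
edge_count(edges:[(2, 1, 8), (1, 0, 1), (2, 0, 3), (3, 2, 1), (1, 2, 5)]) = 5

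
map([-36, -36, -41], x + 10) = -36+10=-26, -36+10=-26, -41+10=-31
= [-26, -26, -31]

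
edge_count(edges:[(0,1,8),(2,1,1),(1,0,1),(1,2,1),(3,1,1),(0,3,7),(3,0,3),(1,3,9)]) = 8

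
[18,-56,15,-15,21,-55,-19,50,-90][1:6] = [-56, 15, -15, 21, -55]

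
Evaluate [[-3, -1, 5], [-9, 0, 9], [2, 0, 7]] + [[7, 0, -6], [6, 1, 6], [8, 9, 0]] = [[4, -1, -1], [-3, 1, 15], [10, 9, 7]]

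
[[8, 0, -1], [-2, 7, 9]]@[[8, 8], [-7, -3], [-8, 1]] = C[0][0] = (8)*(8) + (0)*(-7) + (-1)*(-8) = 72
C[0][1] = (8)*(8) + (0)*(-3) + (-1)*(1) = 63
C[1][0] = (-2)*(8) + (7)*(-7) + (9)*(-8) = -137
C[1][1] = (-2)*(8) + (7)*(-3) + (9)*(1) = -28
= [[72, 63], [-137, -28]]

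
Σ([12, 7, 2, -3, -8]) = 12 + 7 + 2 + (-3) + (-8)
= 10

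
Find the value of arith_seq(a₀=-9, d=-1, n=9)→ [-9, -10, -11, -12, -13, -14, -15, -16, -17]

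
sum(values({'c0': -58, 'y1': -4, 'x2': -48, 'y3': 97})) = (-58) + (-4) + (-48) + 97
= -13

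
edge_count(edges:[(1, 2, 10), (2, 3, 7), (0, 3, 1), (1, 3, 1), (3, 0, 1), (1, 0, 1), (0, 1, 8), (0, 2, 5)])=8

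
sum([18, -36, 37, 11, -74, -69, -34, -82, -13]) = 18 + (-36) + 37 + 11 + (-74) + (-69) + (-34) + (-82) + (-13)
= -242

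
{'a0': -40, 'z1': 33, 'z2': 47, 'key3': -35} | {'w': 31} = {'a0': -40, 'z1': 33, 'z2': 47, 'key3': -35, 'w': 31}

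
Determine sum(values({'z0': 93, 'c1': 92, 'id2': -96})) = 89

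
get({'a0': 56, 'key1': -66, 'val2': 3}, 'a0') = 56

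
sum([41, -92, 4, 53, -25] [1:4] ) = -35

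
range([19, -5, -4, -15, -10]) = 34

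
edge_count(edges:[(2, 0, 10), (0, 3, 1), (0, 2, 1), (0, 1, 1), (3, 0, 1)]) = 5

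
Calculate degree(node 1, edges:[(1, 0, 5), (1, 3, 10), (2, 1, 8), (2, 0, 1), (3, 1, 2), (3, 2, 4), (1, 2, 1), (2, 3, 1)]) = incident: (1,0), (1,3), (2,1), (3,1), (1,2)
= 5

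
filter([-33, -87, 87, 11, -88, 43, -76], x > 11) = [87, 43]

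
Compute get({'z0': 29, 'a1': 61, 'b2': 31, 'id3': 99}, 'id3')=99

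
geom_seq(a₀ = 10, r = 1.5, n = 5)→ [10.0, 15.0, 22.5, 33.75, 50.625]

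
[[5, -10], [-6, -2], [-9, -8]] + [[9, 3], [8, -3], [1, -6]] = [[14, -7], [2, -5], [-8, -14]]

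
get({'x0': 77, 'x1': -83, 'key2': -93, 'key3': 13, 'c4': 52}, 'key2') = -93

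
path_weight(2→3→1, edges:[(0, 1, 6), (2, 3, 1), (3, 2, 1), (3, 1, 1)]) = 2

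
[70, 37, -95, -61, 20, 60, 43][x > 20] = [70, 37, 60, 43]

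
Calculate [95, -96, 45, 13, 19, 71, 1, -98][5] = 71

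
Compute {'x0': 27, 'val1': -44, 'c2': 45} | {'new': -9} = {'x0': 27, 'val1': -44, 'c2': 45, 'new': -9}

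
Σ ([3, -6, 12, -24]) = 3 + -6 + 12 + -24
= -15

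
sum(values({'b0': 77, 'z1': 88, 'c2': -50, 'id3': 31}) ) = 77 + 88 + (-50) + 31
= 146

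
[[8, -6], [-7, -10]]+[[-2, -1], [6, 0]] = [[6, -7], [-1, -10]]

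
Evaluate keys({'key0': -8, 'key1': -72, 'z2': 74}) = ['key0', 'key1', 'z2']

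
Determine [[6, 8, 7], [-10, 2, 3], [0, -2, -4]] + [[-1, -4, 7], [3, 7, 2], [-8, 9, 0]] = [[5, 4, 14], [-7, 9, 5], [-8, 7, -4]]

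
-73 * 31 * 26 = -58838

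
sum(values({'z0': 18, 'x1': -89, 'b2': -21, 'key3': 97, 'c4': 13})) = 18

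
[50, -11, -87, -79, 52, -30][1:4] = [-11, -87, -79]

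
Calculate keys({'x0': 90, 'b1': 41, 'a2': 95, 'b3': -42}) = ['x0', 'b1', 'a2', 'b3']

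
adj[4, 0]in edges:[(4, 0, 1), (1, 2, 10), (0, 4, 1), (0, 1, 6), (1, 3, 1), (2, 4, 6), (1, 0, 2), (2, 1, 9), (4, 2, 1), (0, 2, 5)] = 1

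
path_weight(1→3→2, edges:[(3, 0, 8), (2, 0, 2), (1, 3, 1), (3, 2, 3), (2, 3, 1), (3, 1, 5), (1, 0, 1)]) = 4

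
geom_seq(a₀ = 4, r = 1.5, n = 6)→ a_0 = 4*1.5^0 = 4.0
a_1 = 4*1.5^1 = 6.0
a_2 = 4*1.5^2 = 9.0
...
= [4.0, 6.0, 9.0, 13.5, 20.25, 30.375]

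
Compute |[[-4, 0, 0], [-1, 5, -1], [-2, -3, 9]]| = -168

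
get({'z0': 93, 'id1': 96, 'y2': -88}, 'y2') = -88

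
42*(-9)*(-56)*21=444528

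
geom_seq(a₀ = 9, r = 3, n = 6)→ a_0 = 9*3^0 = 9
a_1 = 9*3^1 = 27
a_2 = 9*3^2 = 81
...
= [9, 27, 81, 243, 729, 2187]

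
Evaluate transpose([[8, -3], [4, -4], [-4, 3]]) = [[8, 4, -4], [-3, -4, 3]]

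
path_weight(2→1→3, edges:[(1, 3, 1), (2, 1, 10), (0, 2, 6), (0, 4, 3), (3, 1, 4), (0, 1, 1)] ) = 11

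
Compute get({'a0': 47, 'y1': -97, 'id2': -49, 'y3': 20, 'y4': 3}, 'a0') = 47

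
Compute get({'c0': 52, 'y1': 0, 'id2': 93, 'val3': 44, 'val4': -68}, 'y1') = 0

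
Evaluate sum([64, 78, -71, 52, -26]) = 64 + 78 + (-71) + 52 + (-26)
= 97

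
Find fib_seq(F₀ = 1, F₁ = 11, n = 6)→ [1, 11, 12, 23, 35, 58]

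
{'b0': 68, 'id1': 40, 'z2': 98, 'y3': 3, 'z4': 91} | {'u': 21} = {'b0': 68, 'id1': 40, 'z2': 98, 'y3': 3, 'z4': 91, 'u': 21}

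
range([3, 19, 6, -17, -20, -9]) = 39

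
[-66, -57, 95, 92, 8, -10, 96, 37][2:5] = [95, 92, 8]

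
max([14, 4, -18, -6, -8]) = 14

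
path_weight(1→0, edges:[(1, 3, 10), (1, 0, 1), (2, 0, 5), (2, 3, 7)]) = w(1→0)=1
= 1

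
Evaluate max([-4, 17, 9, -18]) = 17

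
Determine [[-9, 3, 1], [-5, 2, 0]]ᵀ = [[-9, -5], [3, 2], [1, 0]]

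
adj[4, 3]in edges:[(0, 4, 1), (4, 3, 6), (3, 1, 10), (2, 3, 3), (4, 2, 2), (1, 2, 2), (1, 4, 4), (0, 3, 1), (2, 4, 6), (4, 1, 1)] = 6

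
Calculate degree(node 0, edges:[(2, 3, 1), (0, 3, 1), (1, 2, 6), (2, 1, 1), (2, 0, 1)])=2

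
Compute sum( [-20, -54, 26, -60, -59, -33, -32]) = (-20) + (-54) + 26 + (-60) + (-59) + (-33) + (-32)
= -232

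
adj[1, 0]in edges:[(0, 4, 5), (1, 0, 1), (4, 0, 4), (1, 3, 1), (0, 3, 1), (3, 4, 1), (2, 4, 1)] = 1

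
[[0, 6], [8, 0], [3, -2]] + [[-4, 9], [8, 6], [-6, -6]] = [[-4, 15], [16, 6], [-3, -8]]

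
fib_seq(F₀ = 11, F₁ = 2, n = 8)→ F_2 = F_1 + F_0 = 13
F_3 = F_2 + F_1 = 15
F_4 = F_3 + F_2 = 28
...
= [11, 2, 13, 15, 28, 43, 71, 114]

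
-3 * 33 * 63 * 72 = -449064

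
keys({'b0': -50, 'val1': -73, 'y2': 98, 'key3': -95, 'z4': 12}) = ['b0', 'val1', 'y2', 'key3', 'z4']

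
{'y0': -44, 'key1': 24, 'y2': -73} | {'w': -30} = {'y0': -44, 'key1': 24, 'y2': -73, 'w': -30}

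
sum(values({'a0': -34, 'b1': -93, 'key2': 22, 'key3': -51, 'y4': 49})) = -107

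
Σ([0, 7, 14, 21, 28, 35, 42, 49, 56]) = 252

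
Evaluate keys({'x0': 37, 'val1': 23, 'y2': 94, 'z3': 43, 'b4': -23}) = ['x0', 'val1', 'y2', 'z3', 'b4']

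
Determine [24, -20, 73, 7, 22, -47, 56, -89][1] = -20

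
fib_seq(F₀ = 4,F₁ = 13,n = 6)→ [4, 13, 17, 30, 47, 77]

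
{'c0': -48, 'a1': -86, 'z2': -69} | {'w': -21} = {'c0': -48, 'a1': -86, 'z2': -69, 'w': -21}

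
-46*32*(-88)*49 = 6347264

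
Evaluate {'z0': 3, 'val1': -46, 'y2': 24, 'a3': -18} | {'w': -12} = {'z0': 3, 'val1': -46, 'y2': 24, 'a3': -18, 'w': -12}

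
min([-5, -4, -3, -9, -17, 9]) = -17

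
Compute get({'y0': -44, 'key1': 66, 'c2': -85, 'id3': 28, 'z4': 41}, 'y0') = -44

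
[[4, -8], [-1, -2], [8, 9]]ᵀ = [[4, -1, 8], [-8, -2, 9]]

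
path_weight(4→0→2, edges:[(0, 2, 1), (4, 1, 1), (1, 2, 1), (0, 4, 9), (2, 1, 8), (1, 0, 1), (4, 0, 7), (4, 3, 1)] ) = w(4→0)=7 + w(0→2)=1
= 8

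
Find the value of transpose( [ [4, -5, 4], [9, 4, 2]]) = [[4, 9], [-5, 4], [4, 2]]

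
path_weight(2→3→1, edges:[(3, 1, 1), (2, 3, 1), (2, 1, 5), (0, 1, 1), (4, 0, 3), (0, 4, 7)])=w(2→3)=1 + w(3→1)=1
= 2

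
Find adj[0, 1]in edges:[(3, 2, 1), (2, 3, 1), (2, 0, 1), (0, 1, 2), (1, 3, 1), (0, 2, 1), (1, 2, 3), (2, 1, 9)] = 2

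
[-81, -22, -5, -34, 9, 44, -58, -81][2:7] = [-5, -34, 9, 44, -58]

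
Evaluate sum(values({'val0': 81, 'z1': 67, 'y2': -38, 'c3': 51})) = 161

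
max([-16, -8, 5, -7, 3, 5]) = 5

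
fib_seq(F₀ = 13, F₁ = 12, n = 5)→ F_2 = F_1 + F_0 = 25
F_3 = F_2 + F_1 = 37
F_4 = F_3 + F_2 = 62
= [13, 12, 25, 37, 62]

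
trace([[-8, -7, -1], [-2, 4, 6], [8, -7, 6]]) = 2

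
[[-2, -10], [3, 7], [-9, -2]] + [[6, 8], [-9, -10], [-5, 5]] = [[4, -2], [-6, -3], [-14, 3]]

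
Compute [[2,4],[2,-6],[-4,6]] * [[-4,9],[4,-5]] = [[8, -2], [-32, 48], [40, -66]]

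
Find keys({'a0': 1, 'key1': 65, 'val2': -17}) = ['a0', 'key1', 'val2']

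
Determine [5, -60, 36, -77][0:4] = [5, -60, 36, -77]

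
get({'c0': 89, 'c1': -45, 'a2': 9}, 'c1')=-45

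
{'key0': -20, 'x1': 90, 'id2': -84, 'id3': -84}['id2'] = -84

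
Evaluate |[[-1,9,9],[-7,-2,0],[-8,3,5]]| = -8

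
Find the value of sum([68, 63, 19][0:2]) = slice → [68, 63]
68 + 63
= 131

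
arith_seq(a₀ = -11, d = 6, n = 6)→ [-11, -5, 1, 7, 13, 19]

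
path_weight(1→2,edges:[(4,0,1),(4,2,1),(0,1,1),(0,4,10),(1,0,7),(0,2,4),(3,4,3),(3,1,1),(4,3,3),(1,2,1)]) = w(1→2)=1
= 1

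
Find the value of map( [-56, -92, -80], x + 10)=-56+10=-46, -92+10=-82, -80+10=-70
= [-46, -82, -70]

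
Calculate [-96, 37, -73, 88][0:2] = [-96, 37]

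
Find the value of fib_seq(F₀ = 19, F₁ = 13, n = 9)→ F_2 = F_1 + F_0 = 32
F_3 = F_2 + F_1 = 45
F_4 = F_3 + F_2 = 77
...
= [19, 13, 32, 45, 77, 122, 199, 321, 520]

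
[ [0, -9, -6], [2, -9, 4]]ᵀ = [[0, 2], [-9, -9], [-6, 4]]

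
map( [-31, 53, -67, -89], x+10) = -31+10=-21, 53+10=63, -67+10=-57, -89+10=-79
= [-21, 63, -57, -79]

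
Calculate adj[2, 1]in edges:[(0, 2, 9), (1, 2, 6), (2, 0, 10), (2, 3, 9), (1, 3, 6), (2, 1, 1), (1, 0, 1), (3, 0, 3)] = 1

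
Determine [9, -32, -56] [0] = 9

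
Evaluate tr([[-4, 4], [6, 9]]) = 5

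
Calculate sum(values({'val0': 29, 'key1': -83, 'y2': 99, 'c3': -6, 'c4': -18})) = 29 + (-83) + 99 + (-6) + (-18)
= 21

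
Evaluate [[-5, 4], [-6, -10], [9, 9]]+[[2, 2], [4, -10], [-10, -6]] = [[-3, 6], [-2, -20], [-1, 3]]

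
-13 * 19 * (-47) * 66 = 766194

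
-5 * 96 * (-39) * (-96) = -1797120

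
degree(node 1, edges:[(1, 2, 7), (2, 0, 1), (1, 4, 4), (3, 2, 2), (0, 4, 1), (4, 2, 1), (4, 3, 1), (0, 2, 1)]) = 2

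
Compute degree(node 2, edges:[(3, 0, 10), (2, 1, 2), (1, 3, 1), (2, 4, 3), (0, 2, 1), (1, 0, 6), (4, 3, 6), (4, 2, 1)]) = incident: (2,1), (2,4), (0,2), (4,2)
= 4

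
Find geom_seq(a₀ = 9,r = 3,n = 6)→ [9, 27, 81, 243, 729, 2187]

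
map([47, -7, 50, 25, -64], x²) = (47)²=2209, (-7)²=49, (50)²=2500, (25)²=625, (-64)²=4096
= [2209, 49, 2500, 625, 4096]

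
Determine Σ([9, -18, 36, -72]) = -45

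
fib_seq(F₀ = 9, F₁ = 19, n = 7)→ [9, 19, 28, 47, 75, 122, 197]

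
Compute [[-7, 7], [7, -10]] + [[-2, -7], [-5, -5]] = [[-9, 0], [2, -15]]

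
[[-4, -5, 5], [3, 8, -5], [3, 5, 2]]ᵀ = [[-4, 3, 3], [-5, 8, 5], [5, -5, 2]]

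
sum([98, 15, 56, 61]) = 230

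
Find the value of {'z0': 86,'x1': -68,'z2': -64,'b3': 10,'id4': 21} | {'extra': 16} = {'z0': 86, 'x1': -68, 'z2': -64, 'b3': 10, 'id4': 21, 'extra': 16}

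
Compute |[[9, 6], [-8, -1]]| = 39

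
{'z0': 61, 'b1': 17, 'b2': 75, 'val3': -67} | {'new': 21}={'z0': 61, 'b1': 17, 'b2': 75, 'val3': -67, 'new': 21}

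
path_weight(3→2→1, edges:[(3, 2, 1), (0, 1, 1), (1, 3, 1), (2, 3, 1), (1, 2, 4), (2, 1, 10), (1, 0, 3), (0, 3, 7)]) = 11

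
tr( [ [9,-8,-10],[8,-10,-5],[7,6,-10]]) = -11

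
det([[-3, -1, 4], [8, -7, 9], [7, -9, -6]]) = -572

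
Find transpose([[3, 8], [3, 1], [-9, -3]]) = [[3, 3, -9], [8, 1, -3]]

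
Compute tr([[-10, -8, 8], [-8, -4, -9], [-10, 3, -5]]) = -19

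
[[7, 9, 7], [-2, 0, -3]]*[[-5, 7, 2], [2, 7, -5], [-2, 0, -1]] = [[-31, 112, -38], [16, -14, -1]]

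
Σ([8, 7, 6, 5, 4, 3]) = 33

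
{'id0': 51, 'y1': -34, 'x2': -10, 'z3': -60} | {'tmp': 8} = {'id0': 51, 'y1': -34, 'x2': -10, 'z3': -60, 'tmp': 8}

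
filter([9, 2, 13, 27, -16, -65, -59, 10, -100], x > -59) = keep x where x > -59: 9✓, 2✓, 13✓, 27✓, -16✓, -65✗, -59✗, 10✓, -100✗
= [9, 2, 13, 27, -16, 10]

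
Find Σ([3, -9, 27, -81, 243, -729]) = -546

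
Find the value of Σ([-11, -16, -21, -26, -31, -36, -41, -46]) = -228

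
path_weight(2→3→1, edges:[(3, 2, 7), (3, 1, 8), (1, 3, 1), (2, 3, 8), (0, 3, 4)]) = w(2→3)=8 + w(3→1)=8
= 16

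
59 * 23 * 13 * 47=829127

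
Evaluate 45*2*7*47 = 29610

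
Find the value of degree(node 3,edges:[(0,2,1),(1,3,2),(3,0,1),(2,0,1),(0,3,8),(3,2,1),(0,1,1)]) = incident: (1,3), (3,0), (0,3), (3,2)
= 4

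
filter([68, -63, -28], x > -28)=[68]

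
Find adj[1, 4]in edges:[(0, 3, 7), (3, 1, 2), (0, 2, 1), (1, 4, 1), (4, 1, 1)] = 1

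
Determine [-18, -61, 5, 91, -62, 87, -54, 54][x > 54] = keep x where x > 54: -18✗, -61✗, 5✗, 91✓, -62✗, 87✓, -54✗, 54✗
= [91, 87]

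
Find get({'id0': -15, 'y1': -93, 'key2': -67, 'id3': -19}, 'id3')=-19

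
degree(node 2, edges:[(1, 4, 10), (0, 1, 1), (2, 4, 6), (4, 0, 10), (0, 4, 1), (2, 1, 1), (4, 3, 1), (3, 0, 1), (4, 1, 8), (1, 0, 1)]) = 2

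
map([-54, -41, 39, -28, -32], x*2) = [-108, -82, 78, -56, -64]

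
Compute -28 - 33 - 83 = -144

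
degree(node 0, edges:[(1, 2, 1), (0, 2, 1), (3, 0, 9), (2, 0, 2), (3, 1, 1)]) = 3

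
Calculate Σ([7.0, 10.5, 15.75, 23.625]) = 56.875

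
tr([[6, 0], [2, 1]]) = 7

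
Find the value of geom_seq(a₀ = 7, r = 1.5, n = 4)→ a_0 = 7*1.5^0 = 7.0
a_1 = 7*1.5^1 = 10.5
a_2 = 7*1.5^2 = 15.75
...
= [7.0, 10.5, 15.75, 23.625]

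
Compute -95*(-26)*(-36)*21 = -1867320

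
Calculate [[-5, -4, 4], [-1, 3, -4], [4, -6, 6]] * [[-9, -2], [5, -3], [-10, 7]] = [[-15, 50], [64, -35], [-126, 52]]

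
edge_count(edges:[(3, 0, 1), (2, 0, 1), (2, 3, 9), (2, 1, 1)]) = 4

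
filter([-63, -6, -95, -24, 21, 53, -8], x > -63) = keep x where x > -63: -63✗, -6✓, -95✗, -24✓, 21✓, 53✓, -8✓
= [-6, -24, 21, 53, -8]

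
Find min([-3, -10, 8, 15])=-10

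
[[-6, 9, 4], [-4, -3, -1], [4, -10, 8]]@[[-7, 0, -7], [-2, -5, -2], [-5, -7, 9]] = [[4, -73, 60], [39, 22, 25], [-48, -6, 64]]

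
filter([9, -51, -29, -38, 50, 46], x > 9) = keep x where x > 9: 9✗, -51✗, -29✗, -38✗, 50✓, 46✓
= [50, 46]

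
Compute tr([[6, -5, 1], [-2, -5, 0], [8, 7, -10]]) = -9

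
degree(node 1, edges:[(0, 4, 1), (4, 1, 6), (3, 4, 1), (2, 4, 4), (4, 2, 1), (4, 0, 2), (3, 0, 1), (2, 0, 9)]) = 1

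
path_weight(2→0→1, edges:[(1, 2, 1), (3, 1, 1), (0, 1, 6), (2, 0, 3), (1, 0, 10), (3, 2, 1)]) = 9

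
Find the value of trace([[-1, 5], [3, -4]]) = diagonal: (-1) + (-4)
= -5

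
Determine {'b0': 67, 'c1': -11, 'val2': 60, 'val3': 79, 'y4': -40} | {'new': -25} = {'b0': 67, 'c1': -11, 'val2': 60, 'val3': 79, 'y4': -40, 'new': -25}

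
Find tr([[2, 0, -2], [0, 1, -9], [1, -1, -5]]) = -2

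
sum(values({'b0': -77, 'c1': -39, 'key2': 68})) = -48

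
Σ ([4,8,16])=28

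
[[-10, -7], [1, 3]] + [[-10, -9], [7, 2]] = [[-20, -16], [8, 5]]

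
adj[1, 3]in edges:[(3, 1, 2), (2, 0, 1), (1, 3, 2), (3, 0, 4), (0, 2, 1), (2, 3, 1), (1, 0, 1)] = 2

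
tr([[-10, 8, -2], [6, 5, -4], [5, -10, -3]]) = -8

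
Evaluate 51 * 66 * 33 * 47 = 5220666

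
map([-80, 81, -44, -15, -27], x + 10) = [-70, 91, -34, -5, -17]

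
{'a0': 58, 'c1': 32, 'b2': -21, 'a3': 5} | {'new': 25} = {'a0': 58, 'c1': 32, 'b2': -21, 'a3': 5, 'new': 25}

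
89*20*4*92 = 655040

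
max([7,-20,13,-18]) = 13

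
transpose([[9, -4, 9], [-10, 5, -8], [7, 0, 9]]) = [[9, -10, 7], [-4, 5, 0], [9, -8, 9]]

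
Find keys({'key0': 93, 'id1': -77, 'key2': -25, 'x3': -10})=['key0', 'id1', 'key2', 'x3']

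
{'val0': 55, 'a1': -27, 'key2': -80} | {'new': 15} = {'val0': 55, 'a1': -27, 'key2': -80, 'new': 15}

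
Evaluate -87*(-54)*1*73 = 342954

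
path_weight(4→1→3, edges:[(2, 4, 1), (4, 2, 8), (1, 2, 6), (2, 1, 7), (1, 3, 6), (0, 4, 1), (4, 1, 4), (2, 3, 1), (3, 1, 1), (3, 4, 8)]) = w(4→1)=4 + w(1→3)=6
= 10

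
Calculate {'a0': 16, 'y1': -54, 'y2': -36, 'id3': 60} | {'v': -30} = {'a0': 16, 'y1': -54, 'y2': -36, 'id3': 60, 'v': -30}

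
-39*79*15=-46215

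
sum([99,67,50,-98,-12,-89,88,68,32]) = 99 + 67 + 50 + (-98) + (-12) + (-89) + 88 + 68 + 32
= 205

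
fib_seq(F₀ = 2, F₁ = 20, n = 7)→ [2, 20, 22, 42, 64, 106, 170]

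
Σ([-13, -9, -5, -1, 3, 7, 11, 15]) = 8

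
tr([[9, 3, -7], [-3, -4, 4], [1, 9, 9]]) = diagonal: 9 + (-4) + 9
= 14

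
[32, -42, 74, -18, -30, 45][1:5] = [-42, 74, -18, -30]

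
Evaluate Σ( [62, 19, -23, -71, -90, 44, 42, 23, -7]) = -1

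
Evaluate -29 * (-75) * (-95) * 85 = -17563125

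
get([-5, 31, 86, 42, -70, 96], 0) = -5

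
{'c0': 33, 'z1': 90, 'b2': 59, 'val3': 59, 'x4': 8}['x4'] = 8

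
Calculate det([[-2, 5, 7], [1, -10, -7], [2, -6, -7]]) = 7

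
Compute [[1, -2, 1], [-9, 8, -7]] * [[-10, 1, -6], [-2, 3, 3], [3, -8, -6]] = [[-3, -13, -18], [53, 71, 120]]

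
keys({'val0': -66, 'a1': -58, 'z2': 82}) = ['val0', 'a1', 'z2']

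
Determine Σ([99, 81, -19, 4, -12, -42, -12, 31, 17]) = 99 + 81 + (-19) + 4 + (-12) + (-42) + (-12) + 31 + 17
= 147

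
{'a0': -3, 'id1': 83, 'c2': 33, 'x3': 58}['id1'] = 83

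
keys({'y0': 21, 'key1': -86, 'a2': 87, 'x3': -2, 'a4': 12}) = ['y0', 'key1', 'a2', 'x3', 'a4']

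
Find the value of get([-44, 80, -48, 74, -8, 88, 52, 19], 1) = 80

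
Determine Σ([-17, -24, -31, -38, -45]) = -155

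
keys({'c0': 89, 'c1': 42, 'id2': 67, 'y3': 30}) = ['c0', 'c1', 'id2', 'y3']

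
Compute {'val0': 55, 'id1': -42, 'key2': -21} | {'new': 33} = {'val0': 55, 'id1': -42, 'key2': -21, 'new': 33}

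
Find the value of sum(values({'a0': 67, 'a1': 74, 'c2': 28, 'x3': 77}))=67 + 74 + 28 + 77
= 246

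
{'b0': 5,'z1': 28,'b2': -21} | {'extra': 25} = {'b0': 5, 'z1': 28, 'b2': -21, 'extra': 25}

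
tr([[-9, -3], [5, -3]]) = diagonal: (-9) + (-3)
= -12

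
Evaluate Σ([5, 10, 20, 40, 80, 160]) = 5 + 10 + 20 + 40 + 80 + 160
= 315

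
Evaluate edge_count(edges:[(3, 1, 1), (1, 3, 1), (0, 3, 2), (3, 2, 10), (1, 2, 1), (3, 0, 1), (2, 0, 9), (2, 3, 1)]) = 8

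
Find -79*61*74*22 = -7845332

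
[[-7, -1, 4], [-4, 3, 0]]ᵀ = [[-7, -4], [-1, 3], [4, 0]]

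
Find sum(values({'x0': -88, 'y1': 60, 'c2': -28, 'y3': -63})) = -119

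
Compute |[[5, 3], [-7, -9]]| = -24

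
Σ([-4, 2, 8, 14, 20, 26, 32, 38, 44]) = (-4) + 2 + 8 + 14 + 20 + 26 + 32 + 38 + 44
= 180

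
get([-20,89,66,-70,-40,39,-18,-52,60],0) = -20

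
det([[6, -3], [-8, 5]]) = 6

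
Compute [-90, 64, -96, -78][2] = -96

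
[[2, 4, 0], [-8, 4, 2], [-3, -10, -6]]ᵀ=[[2, -8, -3], [4, 4, -10], [0, 2, -6]]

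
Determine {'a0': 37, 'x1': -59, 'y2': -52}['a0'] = 37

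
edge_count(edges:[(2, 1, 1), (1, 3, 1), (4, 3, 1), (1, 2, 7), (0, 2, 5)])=5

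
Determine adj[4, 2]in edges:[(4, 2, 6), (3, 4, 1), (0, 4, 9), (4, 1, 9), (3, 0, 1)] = 6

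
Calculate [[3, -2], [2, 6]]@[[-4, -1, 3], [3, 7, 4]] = [[-18, -17, 1], [10, 40, 30]]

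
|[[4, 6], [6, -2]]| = -44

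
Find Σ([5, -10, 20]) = 15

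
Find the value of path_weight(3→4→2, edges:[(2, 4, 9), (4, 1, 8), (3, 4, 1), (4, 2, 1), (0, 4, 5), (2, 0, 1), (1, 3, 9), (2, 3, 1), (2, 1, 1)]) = 2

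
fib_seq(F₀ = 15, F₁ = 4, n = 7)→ F_2 = F_1 + F_0 = 19
F_3 = F_2 + F_1 = 23
F_4 = F_3 + F_2 = 42
...
= [15, 4, 19, 23, 42, 65, 107]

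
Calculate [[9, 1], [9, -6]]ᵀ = [[9, 9], [1, -6]]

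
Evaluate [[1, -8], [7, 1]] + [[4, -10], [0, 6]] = [[5, -18], [7, 7]]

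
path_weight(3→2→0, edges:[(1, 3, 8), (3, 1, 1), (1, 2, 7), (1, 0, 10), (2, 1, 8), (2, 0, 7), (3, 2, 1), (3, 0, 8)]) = 8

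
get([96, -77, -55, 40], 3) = 40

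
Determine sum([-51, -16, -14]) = (-51) + (-16) + (-14)
= -81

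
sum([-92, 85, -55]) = -62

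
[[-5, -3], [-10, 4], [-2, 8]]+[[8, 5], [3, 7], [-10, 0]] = [[3, 2], [-7, 11], [-12, 8]]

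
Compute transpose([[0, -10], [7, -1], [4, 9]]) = [[0, 7, 4], [-10, -1, 9]]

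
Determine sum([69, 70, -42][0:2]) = 139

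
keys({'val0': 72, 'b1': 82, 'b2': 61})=['val0', 'b1', 'b2']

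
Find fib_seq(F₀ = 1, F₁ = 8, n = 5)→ [1, 8, 9, 17, 26]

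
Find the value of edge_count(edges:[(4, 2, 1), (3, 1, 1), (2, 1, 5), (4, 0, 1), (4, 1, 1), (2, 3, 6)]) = 6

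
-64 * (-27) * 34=58752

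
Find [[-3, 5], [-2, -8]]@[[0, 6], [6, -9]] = [[30, -63], [-48, 60]]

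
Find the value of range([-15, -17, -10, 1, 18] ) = 35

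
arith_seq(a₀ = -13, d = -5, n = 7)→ a_0 = -13 + 0*-5 = -13
a_1 = -13 + 1*-5 = -18
a_2 = -13 + 2*-5 = -23
...
= [-13, -18, -23, -28, -33, -38, -43]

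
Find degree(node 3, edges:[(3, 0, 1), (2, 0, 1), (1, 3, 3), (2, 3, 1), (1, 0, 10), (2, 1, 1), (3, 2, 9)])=4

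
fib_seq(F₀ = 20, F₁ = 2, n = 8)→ F_2 = F_1 + F_0 = 22
F_3 = F_2 + F_1 = 24
F_4 = F_3 + F_2 = 46
...
= [20, 2, 22, 24, 46, 70, 116, 186]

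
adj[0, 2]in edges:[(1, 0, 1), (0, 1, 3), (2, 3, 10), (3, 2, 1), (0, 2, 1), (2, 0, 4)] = 1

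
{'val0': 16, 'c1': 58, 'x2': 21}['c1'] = 58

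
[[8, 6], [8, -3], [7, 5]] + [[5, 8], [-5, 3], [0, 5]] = [[13, 14], [3, 0], [7, 10]]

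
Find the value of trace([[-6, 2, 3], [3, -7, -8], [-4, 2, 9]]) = -4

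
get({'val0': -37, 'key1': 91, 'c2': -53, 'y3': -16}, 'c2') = -53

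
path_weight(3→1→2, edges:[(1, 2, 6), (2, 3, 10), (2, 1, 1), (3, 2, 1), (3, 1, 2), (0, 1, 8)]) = w(3→1)=2 + w(1→2)=6
= 8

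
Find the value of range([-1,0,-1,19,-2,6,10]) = 21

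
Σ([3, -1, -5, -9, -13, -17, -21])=3 + (-1) + (-5) + (-9) + (-13) + (-17) + (-21)
= -63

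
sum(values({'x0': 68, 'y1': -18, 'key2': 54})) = 68 + (-18) + 54
= 104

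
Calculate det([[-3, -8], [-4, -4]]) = (-3)*(-4) - (-8)*(-4)
= -20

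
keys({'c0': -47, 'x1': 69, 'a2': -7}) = ['c0', 'x1', 'a2']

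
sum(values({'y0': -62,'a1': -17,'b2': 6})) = (-62) + (-17) + 6
= -73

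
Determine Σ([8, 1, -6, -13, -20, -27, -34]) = 8 + 1 + (-6) + (-13) + (-20) + (-27) + (-34)
= -91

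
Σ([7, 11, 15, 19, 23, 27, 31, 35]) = 7 + 11 + 15 + 19 + 23 + 27 + 31 + 35
= 168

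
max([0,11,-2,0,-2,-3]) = 11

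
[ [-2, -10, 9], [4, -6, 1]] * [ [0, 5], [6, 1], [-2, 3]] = C[0][0] = (-2)*(0) + (-10)*(6) + (9)*(-2) = -78
C[0][1] = (-2)*(5) + (-10)*(1) + (9)*(3) = 7
C[1][0] = (4)*(0) + (-6)*(6) + (1)*(-2) = -38
C[1][1] = (4)*(5) + (-6)*(1) + (1)*(3) = 17
= [[-78, 7], [-38, 17]]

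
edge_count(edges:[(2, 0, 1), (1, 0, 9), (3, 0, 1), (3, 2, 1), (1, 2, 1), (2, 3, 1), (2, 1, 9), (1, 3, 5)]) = 8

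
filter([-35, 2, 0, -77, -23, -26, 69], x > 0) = keep x where x > 0: -35✗, 2✓, 0✗, -77✗, -23✗, -26✗, 69✓
= [2, 69]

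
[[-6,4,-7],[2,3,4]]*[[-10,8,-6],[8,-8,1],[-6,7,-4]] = [[134, -129, 68], [-20, 20, -25]]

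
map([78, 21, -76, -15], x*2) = 78*2=156, 21*2=42, -76*2=-152, -15*2=-30
= [156, 42, -152, -30]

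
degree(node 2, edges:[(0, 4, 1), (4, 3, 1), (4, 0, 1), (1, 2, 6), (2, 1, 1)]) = 2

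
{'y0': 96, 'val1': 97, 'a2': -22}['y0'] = 96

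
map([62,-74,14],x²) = (62)²=3844, (-74)²=5476, (14)²=196
= [3844, 5476, 196]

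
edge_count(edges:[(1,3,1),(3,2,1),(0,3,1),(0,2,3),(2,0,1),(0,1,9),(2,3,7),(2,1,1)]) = 8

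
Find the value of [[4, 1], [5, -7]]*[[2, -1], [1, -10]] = [[9, -14], [3, 65]]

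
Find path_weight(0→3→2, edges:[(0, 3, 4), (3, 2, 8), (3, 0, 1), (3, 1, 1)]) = w(0→3)=4 + w(3→2)=8
= 12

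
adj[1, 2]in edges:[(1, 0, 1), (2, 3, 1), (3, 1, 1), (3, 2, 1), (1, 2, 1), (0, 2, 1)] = 1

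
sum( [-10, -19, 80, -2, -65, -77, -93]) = (-10) + (-19) + 80 + (-2) + (-65) + (-77) + (-93)
= -186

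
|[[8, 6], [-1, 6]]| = (8)*(6) - (6)*(-1)
= 54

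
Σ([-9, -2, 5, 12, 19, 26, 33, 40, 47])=171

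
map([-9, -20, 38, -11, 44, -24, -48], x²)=[81, 400, 1444, 121, 1936, 576, 2304]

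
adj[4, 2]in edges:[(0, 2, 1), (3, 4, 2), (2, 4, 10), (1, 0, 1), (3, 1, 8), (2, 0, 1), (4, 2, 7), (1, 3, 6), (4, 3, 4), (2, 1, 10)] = 7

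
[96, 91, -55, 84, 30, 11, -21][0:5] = [96, 91, -55, 84, 30]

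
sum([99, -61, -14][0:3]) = 24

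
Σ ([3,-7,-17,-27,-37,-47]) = -132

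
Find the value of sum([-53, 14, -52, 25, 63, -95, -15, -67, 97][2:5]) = slice → [-52, 25, 63]
(-52) + 25 + 63
= 36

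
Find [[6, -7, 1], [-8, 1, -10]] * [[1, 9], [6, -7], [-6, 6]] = C[0][0] = (6)*(1) + (-7)*(6) + (1)*(-6) = -42
C[0][1] = (6)*(9) + (-7)*(-7) + (1)*(6) = 109
C[1][0] = (-8)*(1) + (1)*(6) + (-10)*(-6) = 58
C[1][1] = (-8)*(9) + (1)*(-7) + (-10)*(6) = -139
= [[-42, 109], [58, -139]]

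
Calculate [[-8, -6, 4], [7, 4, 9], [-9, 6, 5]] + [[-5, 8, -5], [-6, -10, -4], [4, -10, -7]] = [[-13, 2, -1], [1, -6, 5], [-5, -4, -2]]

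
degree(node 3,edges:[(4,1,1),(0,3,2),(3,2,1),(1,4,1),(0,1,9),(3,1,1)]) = incident: (0,3), (3,2), (3,1)
= 3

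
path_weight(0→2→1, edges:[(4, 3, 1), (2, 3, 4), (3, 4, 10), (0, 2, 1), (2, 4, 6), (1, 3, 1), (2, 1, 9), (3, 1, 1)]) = 10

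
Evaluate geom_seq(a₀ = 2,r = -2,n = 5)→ [2, -4, 8, -16, 32]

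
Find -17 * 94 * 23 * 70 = -2572780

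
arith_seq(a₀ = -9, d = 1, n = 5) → a_0 = -9 + 0*1 = -9
a_1 = -9 + 1*1 = -8
a_2 = -9 + 2*1 = -7
...
= [-9, -8, -7, -6, -5]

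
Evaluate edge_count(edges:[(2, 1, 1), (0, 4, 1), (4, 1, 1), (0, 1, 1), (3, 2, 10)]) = 5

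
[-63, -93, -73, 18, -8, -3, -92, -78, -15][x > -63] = keep x where x > -63: -63✗, -93✗, -73✗, 18✓, -8✓, -3✓, -92✗, -78✗, -15✓
= [18, -8, -3, -15]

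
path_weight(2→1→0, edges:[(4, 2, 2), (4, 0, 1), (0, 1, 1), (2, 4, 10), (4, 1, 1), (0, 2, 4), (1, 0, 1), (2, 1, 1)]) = 2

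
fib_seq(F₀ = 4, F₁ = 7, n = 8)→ F_2 = F_1 + F_0 = 11
F_3 = F_2 + F_1 = 18
F_4 = F_3 + F_2 = 29
...
= [4, 7, 11, 18, 29, 47, 76, 123]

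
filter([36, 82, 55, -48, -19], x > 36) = [82, 55]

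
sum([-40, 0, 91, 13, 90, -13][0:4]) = slice → [-40, 0, 91, 13]
(-40) + 0 + 91 + 13
= 64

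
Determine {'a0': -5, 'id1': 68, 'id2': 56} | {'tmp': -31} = {'a0': -5, 'id1': 68, 'id2': 56, 'tmp': -31}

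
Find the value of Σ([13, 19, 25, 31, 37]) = 125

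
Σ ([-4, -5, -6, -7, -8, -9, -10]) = (-4) + (-5) + (-6) + (-7) + (-8) + (-9) + (-10)
= -49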